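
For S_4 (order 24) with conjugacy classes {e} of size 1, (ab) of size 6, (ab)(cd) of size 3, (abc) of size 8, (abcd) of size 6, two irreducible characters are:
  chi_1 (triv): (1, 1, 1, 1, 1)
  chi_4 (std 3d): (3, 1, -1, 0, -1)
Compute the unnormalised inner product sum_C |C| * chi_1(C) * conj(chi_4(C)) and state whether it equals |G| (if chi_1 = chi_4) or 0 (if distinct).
Sum = 0; so <chi_1, chi_4> = 0 (distinct irreducibles are orthogonal).

Proof sketch: Compute term by term over conjugacy classes (|C| * chi_1(C) * conj(chi_4(C))):
  1*(1)*conj(3) + 6*(1)*conj(1) + 3*(1)*conj(-1) + 8*(1)*conj(0) + 6*(1)*conj(-1)
  = (3) + (6) + (-3) + (0) + (-6)
  = 0.
Dividing by |G| = 24 gives 0/24 = 0, matching the row-orthogonality relation <chi_1, chi_4> = [chi_1 = chi_4].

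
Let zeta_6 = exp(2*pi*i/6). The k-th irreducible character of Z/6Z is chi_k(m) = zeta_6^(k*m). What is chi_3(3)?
chi_3(3) = zeta_6^9 = -1

Derivation: chi_3(3) = zeta_6^(3*3) = zeta_6^9. Since zeta_6^6 = 1, this equals zeta_6^3 = exp(2*pi*i*3/6) = -1.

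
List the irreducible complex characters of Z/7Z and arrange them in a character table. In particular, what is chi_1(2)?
Character table of Z/7Z (irreps indexed chi_0,...,chi_6 with chi_k(m) = zeta_7^(k*m), zeta_7 = exp(2*pi*i/7)):
  irrep \ class  {0} (size 1)  {1} (size 1)    {2} (size 1)    {3} (size 1)    {4} (size 1)    {5} (size 1)    {6} (size 1)  
  chi_0          1             1               1               1               1               1               1             
  chi_1          1             exp(2*I*pi/7)   exp(4*I*pi/7)   exp(6*I*pi/7)   exp(-6*I*pi/7)  exp(-4*I*pi/7)  exp(-2*I*pi/7)
  chi_2          1             exp(4*I*pi/7)   exp(-6*I*pi/7)  exp(-2*I*pi/7)  exp(2*I*pi/7)   exp(6*I*pi/7)   exp(-4*I*pi/7)
  chi_3          1             exp(6*I*pi/7)   exp(-2*I*pi/7)  exp(4*I*pi/7)   exp(-4*I*pi/7)  exp(2*I*pi/7)   exp(-6*I*pi/7)
  chi_4          1             exp(-6*I*pi/7)  exp(2*I*pi/7)   exp(-4*I*pi/7)  exp(4*I*pi/7)   exp(-2*I*pi/7)  exp(6*I*pi/7) 
  chi_5          1             exp(-4*I*pi/7)  exp(6*I*pi/7)   exp(2*I*pi/7)   exp(-2*I*pi/7)  exp(-6*I*pi/7)  exp(4*I*pi/7) 
  chi_6          1             exp(-2*I*pi/7)  exp(-4*I*pi/7)  exp(-6*I*pi/7)  exp(6*I*pi/7)   exp(4*I*pi/7)   exp(2*I*pi/7) 

Spot check: chi_1(2) = zeta_7^(1*2) = zeta_7^2 = exp(4*I*pi/7).

Derivation: Z/7Z is abelian, so all 7 irreducible complex representations are 1-dimensional. They are given by chi_k(m) = zeta_7^(k*m) for k = 0,...,6. Row orthogonality: sum_m chi_k(m) conj(chi_l(m)) = 7 * [k = l].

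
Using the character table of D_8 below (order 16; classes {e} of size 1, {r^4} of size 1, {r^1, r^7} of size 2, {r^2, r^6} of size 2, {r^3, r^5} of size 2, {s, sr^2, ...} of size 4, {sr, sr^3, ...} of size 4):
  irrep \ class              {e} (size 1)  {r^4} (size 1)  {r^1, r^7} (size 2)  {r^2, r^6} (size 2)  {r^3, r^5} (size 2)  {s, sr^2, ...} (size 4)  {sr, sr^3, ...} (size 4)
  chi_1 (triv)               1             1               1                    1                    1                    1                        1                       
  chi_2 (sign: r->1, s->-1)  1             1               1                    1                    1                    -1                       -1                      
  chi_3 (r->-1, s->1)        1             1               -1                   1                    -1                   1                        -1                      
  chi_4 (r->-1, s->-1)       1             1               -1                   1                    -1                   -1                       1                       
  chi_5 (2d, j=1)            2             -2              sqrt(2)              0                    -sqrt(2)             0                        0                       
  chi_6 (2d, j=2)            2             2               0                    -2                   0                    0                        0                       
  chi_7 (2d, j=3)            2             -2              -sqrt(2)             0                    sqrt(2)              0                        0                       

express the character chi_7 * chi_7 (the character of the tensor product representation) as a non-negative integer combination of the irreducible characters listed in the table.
chi_7 tensor chi_7 = chi_1 + chi_2 + chi_6 (all other irreducibles have multiplicity 0).

Working: The character of a tensor product is the pointwise product (chi_7 * chi_7)(C) = chi_7(C) * chi_7(C):
  {e}: (2)*(2), {r^4}: (-2)*(-2), {r^1, r^7}: (-sqrt(2))*(-sqrt(2)), {r^2, r^6}: (0)*(0), {r^3, r^5}: (sqrt(2))*(sqrt(2)), {s, sr^2, ...}: (0)*(0), {sr, sr^3, ...}: (0)*(0)
so (chi_7 * chi_7) takes values
  {e} -> 4, {r^4} -> 4, {r^1, r^7} -> 2, {r^2, r^6} -> 0, {r^3, r^5} -> 2, {s, sr^2, ...} -> 0, {sr, sr^3, ...} -> 0.
Now take the inner product of this character with each irreducible chi from the table, <chi_7*chi_7, chi> = (1/16) sum_C |C| (chi_7*chi_7)(C) conj(chi(C)):
  <chi_7*chi_7, chi_1> = (1/16)[1*(4)*conj(1) + 1*(4)*conj(1) + 2*(2)*conj(1) + 2*(0)*conj(1) + 2*(2)*conj(1) + 4*(0)*conj(1) + 4*(0)*conj(1)]
      = (1/16)[(4) + (4) + (4) + (0) + (4) + (0) + (0)] = 16/16 = 1
  <chi_7*chi_7, chi_2> = (1/16)[1*(4)*conj(1) + 1*(4)*conj(1) + 2*(2)*conj(1) + 2*(0)*conj(1) + 2*(2)*conj(1) + 4*(0)*conj(-1) + 4*(0)*conj(-1)]
      = (1/16)[(4) + (4) + (4) + (0) + (4) + (0) + (0)] = 16/16 = 1
  <chi_7*chi_7, chi_3> = (1/16)[1*(4)*conj(1) + 1*(4)*conj(1) + 2*(2)*conj(-1) + 2*(0)*conj(1) + 2*(2)*conj(-1) + 4*(0)*conj(1) + 4*(0)*conj(-1)]
      = (1/16)[(4) + (4) + (-4) + (0) + (-4) + (0) + (0)] = 0/16 = 0
  <chi_7*chi_7, chi_4> = (1/16)[1*(4)*conj(1) + 1*(4)*conj(1) + 2*(2)*conj(-1) + 2*(0)*conj(1) + 2*(2)*conj(-1) + 4*(0)*conj(-1) + 4*(0)*conj(1)]
      = (1/16)[(4) + (4) + (-4) + (0) + (-4) + (0) + (0)] = 0/16 = 0
  <chi_7*chi_7, chi_5> = (1/16)[1*(4)*conj(2) + 1*(4)*conj(-2) + 2*(2)*conj(sqrt(2)) + 2*(0)*conj(0) + 2*(2)*conj(-sqrt(2)) + 4*(0)*conj(0) + 4*(0)*conj(0)]
      = (1/16)[(8) + (-8) + (4*sqrt(2)) + (0) + (-4*sqrt(2)) + (0) + (0)] = 0/16 = 0
  <chi_7*chi_7, chi_6> = (1/16)[1*(4)*conj(2) + 1*(4)*conj(2) + 2*(2)*conj(0) + 2*(0)*conj(-2) + 2*(2)*conj(0) + 4*(0)*conj(0) + 4*(0)*conj(0)]
      = (1/16)[(8) + (8) + (0) + (0) + (0) + (0) + (0)] = 16/16 = 1
  <chi_7*chi_7, chi_7> = (1/16)[1*(4)*conj(2) + 1*(4)*conj(-2) + 2*(2)*conj(-sqrt(2)) + 2*(0)*conj(0) + 2*(2)*conj(sqrt(2)) + 4*(0)*conj(0) + 4*(0)*conj(0)]
      = (1/16)[(8) + (-8) + (-4*sqrt(2)) + (0) + (4*sqrt(2)) + (0) + (0)] = 0/16 = 0
Hence the multiplicities are chi_1: 1, chi_2: 1, chi_6: 1. Dimension check: dim(chi_7)*dim(chi_7) = 2*2 = 4 and sum (mult * dim) = 1*1 + 1*1 + 1*2 = 4.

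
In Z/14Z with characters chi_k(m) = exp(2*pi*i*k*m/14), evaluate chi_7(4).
chi_7(4) = zeta_14^28 = 1

Working: chi_7(4) = zeta_14^(7*4) = zeta_14^28. Since zeta_14^14 = 1, this equals zeta_14^0 = exp(2*pi*i*0/14) = 1.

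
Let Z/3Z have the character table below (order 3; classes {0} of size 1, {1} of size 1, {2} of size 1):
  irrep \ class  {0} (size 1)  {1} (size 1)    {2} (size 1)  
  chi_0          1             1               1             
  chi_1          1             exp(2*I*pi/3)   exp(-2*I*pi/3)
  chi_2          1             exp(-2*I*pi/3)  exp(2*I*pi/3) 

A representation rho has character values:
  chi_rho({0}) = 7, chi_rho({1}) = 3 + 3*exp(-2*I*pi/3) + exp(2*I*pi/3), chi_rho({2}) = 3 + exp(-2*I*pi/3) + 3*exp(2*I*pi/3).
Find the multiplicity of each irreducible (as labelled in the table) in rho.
Multiplicities: chi_0: 3, chi_1: 1, chi_2: 3.

Proof sketch: Use <chi_rho, chi> = (1/|G|) sum_C |C| * chi_rho(C) * conj(chi(C)) with |G| = 3 for each irreducible chi in the table:
  <chi_rho, chi_0> = (1/3)[1*(7)*conj(1) + 1*(3 + 3*exp(-2*I*pi/3) + exp(2*I*pi/3))*conj(1) + 1*(3 + exp(-2*I*pi/3) + 3*exp(2*I*pi/3))*conj(1)]
      = (1/3)[(7) + (3 + 3*exp(-2*I*pi/3) + exp(2*I*pi/3)) + (3 + exp(-2*I*pi/3) + 3*exp(2*I*pi/3))] = 9/3 = 3
  <chi_rho, chi_1> = (1/3)[1*(7)*conj(1) + 1*(3 + 3*exp(-2*I*pi/3) + exp(2*I*pi/3))*conj(exp(2*I*pi/3)) + 1*(3 + exp(-2*I*pi/3) + 3*exp(2*I*pi/3))*conj(exp(-2*I*pi/3))]
      = (1/3)[(7) + (-2) + (-2)] = 3/3 = 1
  <chi_rho, chi_2> = (1/3)[1*(7)*conj(1) + 1*(3 + 3*exp(-2*I*pi/3) + exp(2*I*pi/3))*conj(exp(-2*I*pi/3)) + 1*(3 + exp(-2*I*pi/3) + 3*exp(2*I*pi/3))*conj(exp(2*I*pi/3))]
      = (1/3)[(7) + (3 + exp(-2*I*pi/3) + 3*exp(2*I*pi/3)) + (3 + 3*exp(-2*I*pi/3) + exp(2*I*pi/3))] = 9/3 = 3
(Exp terms are combined using exp(i*s)*conj(exp(i*t)) = exp(i*(s-t)), and sums of them are collapsed using the identity that for every m > 1 the m distinct m-th roots of unity sum to 0, e.g. 1 + exp(2*I*pi/3) + exp(-2*I*pi/3) = 0.)
Dimension check: dim(rho) = sum (mult * dim) = 3*1 + 1*1 + 3*1 = 7 = chi_rho(e) = 7.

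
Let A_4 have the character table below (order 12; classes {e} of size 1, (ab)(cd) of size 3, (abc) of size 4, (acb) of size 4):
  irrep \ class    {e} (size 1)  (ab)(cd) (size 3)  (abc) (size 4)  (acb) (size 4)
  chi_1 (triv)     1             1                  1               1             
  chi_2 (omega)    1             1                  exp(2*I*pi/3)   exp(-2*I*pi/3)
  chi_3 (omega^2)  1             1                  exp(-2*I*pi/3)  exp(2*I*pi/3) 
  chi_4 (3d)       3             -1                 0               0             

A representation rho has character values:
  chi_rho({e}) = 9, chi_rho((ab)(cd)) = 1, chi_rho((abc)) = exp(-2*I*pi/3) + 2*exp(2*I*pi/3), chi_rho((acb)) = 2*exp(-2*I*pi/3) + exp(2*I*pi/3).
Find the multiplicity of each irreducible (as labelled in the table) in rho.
Multiplicities: chi_1: 0, chi_2: 2, chi_3: 1, chi_4: 2.

Details: Use <chi_rho, chi> = (1/|G|) sum_C |C| * chi_rho(C) * conj(chi(C)) with |G| = 12 for each irreducible chi in the table:
  <chi_rho, chi_1> = (1/12)[1*(9)*conj(1) + 3*(1)*conj(1) + 4*(exp(-2*I*pi/3) + 2*exp(2*I*pi/3))*conj(1) + 4*(2*exp(-2*I*pi/3) + exp(2*I*pi/3))*conj(1)]
      = (1/12)[(9) + (3) + (4*exp(-2*I*pi/3) + 8*exp(2*I*pi/3)) + (8*exp(-2*I*pi/3) + 4*exp(2*I*pi/3))] = 0/12 = 0
  <chi_rho, chi_2> = (1/12)[1*(9)*conj(1) + 3*(1)*conj(1) + 4*(exp(-2*I*pi/3) + 2*exp(2*I*pi/3))*conj(exp(2*I*pi/3)) + 4*(2*exp(-2*I*pi/3) + exp(2*I*pi/3))*conj(exp(-2*I*pi/3))]
      = (1/12)[(9) + (3) + (8 + 4*exp(2*I*pi/3)) + (8 + 4*exp(-2*I*pi/3))] = 24/12 = 2
  <chi_rho, chi_3> = (1/12)[1*(9)*conj(1) + 3*(1)*conj(1) + 4*(exp(-2*I*pi/3) + 2*exp(2*I*pi/3))*conj(exp(-2*I*pi/3)) + 4*(2*exp(-2*I*pi/3) + exp(2*I*pi/3))*conj(exp(2*I*pi/3))]
      = (1/12)[(9) + (3) + (4 + 8*exp(-2*I*pi/3)) + (4 + 8*exp(2*I*pi/3))] = 12/12 = 1
  <chi_rho, chi_4> = (1/12)[1*(9)*conj(3) + 3*(1)*conj(-1) + 4*(exp(-2*I*pi/3) + 2*exp(2*I*pi/3))*conj(0) + 4*(2*exp(-2*I*pi/3) + exp(2*I*pi/3))*conj(0)]
      = (1/12)[(27) + (-3) + (0) + (0)] = 24/12 = 2
(Exp terms are combined using exp(i*s)*conj(exp(i*t)) = exp(i*(s-t)), and sums of them are collapsed using the identity that for every m > 1 the m distinct m-th roots of unity sum to 0, e.g. 1 + exp(2*I*pi/3) + exp(-2*I*pi/3) = 0.)
Dimension check: dim(rho) = sum (mult * dim) = 0*1 + 2*1 + 1*1 + 2*3 = 9 = chi_rho(e) = 9.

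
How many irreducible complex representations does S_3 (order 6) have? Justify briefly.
3

Why: The number of irreducible complex representations of a finite group equals its number of conjugacy classes. Conjugacy classes in S_3 correspond to cycle types, i.e. partitions of 3; there are p(3) = 3 of them, so S_3 (order 6) has exactly 3 irreducible complex representations.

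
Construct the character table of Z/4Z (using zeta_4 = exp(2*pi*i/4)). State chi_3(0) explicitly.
Character table of Z/4Z (irreps indexed chi_0,...,chi_3 with chi_k(m) = zeta_4^(k*m), zeta_4 = exp(2*pi*i/4)):
  irrep \ class  {0} (size 1)  {1} (size 1)  {2} (size 1)  {3} (size 1)
  chi_0          1             1             1             1           
  chi_1          1             I             -1            -I          
  chi_2          1             -1            1             -1          
  chi_3          1             -I            -1            I           

Spot check: chi_3(0) = zeta_4^(3*0) = zeta_4^0 = 1.

Working: Z/4Z is abelian, so all 4 irreducible complex representations are 1-dimensional. They are given by chi_k(m) = zeta_4^(k*m) for k = 0,...,3. Row orthogonality: sum_m chi_k(m) conj(chi_l(m)) = 4 * [k = l].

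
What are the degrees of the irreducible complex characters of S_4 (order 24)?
Dimensions: 1, 1, 2, 3, 3

Explanation: There are 5 irreducibles (= number of conjugacy classes). Their dimensions d_i satisfy sum d_i^2 = |G| = 24: 1 + 1 + 4 + 9 + 9 = 24.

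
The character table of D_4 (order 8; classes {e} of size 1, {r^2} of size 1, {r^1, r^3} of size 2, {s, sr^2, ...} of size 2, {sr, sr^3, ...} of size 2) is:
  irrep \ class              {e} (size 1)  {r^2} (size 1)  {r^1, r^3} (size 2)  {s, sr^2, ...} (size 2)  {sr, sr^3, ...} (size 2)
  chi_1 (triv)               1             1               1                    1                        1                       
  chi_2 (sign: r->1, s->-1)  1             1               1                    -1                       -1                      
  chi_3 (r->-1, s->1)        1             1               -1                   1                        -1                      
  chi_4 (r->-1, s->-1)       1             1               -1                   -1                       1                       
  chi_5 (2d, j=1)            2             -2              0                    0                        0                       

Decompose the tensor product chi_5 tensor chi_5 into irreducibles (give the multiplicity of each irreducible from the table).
chi_5 tensor chi_5 = chi_1 + chi_2 + chi_3 + chi_4 (all other irreducibles have multiplicity 0).

Working: The character of a tensor product is the pointwise product (chi_5 * chi_5)(C) = chi_5(C) * chi_5(C):
  {e}: (2)*(2), {r^2}: (-2)*(-2), {r^1, r^3}: (0)*(0), {s, sr^2, ...}: (0)*(0), {sr, sr^3, ...}: (0)*(0)
so (chi_5 * chi_5) takes values
  {e} -> 4, {r^2} -> 4, {r^1, r^3} -> 0, {s, sr^2, ...} -> 0, {sr, sr^3, ...} -> 0.
Now take the inner product of this character with each irreducible chi from the table, <chi_5*chi_5, chi> = (1/8) sum_C |C| (chi_5*chi_5)(C) conj(chi(C)):
  <chi_5*chi_5, chi_1> = (1/8)[1*(4)*conj(1) + 1*(4)*conj(1) + 2*(0)*conj(1) + 2*(0)*conj(1) + 2*(0)*conj(1)]
      = (1/8)[(4) + (4) + (0) + (0) + (0)] = 8/8 = 1
  <chi_5*chi_5, chi_2> = (1/8)[1*(4)*conj(1) + 1*(4)*conj(1) + 2*(0)*conj(1) + 2*(0)*conj(-1) + 2*(0)*conj(-1)]
      = (1/8)[(4) + (4) + (0) + (0) + (0)] = 8/8 = 1
  <chi_5*chi_5, chi_3> = (1/8)[1*(4)*conj(1) + 1*(4)*conj(1) + 2*(0)*conj(-1) + 2*(0)*conj(1) + 2*(0)*conj(-1)]
      = (1/8)[(4) + (4) + (0) + (0) + (0)] = 8/8 = 1
  <chi_5*chi_5, chi_4> = (1/8)[1*(4)*conj(1) + 1*(4)*conj(1) + 2*(0)*conj(-1) + 2*(0)*conj(-1) + 2*(0)*conj(1)]
      = (1/8)[(4) + (4) + (0) + (0) + (0)] = 8/8 = 1
  <chi_5*chi_5, chi_5> = (1/8)[1*(4)*conj(2) + 1*(4)*conj(-2) + 2*(0)*conj(0) + 2*(0)*conj(0) + 2*(0)*conj(0)]
      = (1/8)[(8) + (-8) + (0) + (0) + (0)] = 0/8 = 0
Hence the multiplicities are chi_1: 1, chi_2: 1, chi_3: 1, chi_4: 1. Dimension check: dim(chi_5)*dim(chi_5) = 2*2 = 4 and sum (mult * dim) = 1*1 + 1*1 + 1*1 + 1*1 = 4.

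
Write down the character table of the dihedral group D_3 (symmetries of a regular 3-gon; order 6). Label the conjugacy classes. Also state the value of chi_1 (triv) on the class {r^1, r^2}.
Conjugacy classes: {e} of size 1, {r^1, r^2} of size 2, {s, sr, ..., sr^2} of size 3.
Character table:
  irrep \ class              {e} (size 1)  {r^1, r^2} (size 2)  {s, sr, ..., sr^2} (size 3)
  chi_1 (triv)               1             1                    1                          
  chi_2 (sign: r->1, s->-1)  1             1                    -1                         
  chi_3 (2d, j=1)            2             -1                   0                          

Spot check: chi_1 (triv) on {r^1, r^2} = 1.

Justification: D_3 has order 2*3 = 6 with 3 conjugacy classes, hence 3 irreducibles. Sum of squared dims 1 + 1 + 4 = 6 = |G|. Linear characters come from the abelianisation; the 2-dimensional irreps have character r^k -> 2*cos(2*pi*j*k/3), reflections -> 0.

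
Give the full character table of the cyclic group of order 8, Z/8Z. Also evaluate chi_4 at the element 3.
Character table of Z/8Z (irreps indexed chi_0,...,chi_7 with chi_k(m) = zeta_8^(k*m), zeta_8 = exp(2*pi*i/8)):
  irrep \ class  {0} (size 1)  {1} (size 1)    {2} (size 1)  {3} (size 1)    {4} (size 1)  {5} (size 1)    {6} (size 1)  {7} (size 1)  
  chi_0          1             1               1             1               1             1               1             1             
  chi_1          1             exp(I*pi/4)     I             exp(3*I*pi/4)   -1            exp(-3*I*pi/4)  -I            exp(-I*pi/4)  
  chi_2          1             I               -1            -I              1             I               -1            -I            
  chi_3          1             exp(3*I*pi/4)   -I            exp(I*pi/4)     -1            exp(-I*pi/4)    I             exp(-3*I*pi/4)
  chi_4          1             -1              1             -1              1             -1              1             -1            
  chi_5          1             exp(-3*I*pi/4)  I             exp(-I*pi/4)    -1            exp(I*pi/4)     -I            exp(3*I*pi/4) 
  chi_6          1             -I              -1            I               1             -I              -1            I             
  chi_7          1             exp(-I*pi/4)    -I            exp(-3*I*pi/4)  -1            exp(3*I*pi/4)   I             exp(I*pi/4)   

Spot check: chi_4(3) = zeta_8^(4*3) = zeta_8^12 = -1.

Details: Z/8Z is abelian, so all 8 irreducible complex representations are 1-dimensional. They are given by chi_k(m) = zeta_8^(k*m) for k = 0,...,7. Row orthogonality: sum_m chi_k(m) conj(chi_l(m)) = 8 * [k = l].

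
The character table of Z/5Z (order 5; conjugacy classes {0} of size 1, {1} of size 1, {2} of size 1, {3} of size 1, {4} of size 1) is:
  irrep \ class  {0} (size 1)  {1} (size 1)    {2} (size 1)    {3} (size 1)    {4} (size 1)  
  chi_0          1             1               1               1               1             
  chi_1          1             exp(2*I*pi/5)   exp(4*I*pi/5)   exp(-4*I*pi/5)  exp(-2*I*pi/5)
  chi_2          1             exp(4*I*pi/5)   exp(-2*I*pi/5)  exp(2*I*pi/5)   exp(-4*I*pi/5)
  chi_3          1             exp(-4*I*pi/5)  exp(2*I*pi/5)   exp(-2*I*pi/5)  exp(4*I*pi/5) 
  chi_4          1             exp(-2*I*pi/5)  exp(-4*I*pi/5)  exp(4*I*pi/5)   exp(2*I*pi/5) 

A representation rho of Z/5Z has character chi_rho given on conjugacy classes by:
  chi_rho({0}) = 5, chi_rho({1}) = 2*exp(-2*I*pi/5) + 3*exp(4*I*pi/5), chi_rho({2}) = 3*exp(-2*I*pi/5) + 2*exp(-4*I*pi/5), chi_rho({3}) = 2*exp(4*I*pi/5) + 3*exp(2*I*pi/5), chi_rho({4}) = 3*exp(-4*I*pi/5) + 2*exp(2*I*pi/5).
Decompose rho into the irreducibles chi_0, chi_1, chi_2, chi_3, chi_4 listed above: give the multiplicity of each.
Multiplicities: chi_0: 0, chi_1: 0, chi_2: 3, chi_3: 0, chi_4: 2.

Solution. Use <chi_rho, chi> = (1/|G|) sum_C |C| * chi_rho(C) * conj(chi(C)) with |G| = 5 for each irreducible chi in the table:
  <chi_rho, chi_0> = (1/5)[1*(5)*conj(1) + 1*(2*exp(-2*I*pi/5) + 3*exp(4*I*pi/5))*conj(1) + 1*(3*exp(-2*I*pi/5) + 2*exp(-4*I*pi/5))*conj(1) + 1*(2*exp(4*I*pi/5) + 3*exp(2*I*pi/5))*conj(1) + 1*(3*exp(-4*I*pi/5) + 2*exp(2*I*pi/5))*conj(1)]
      = (1/5)[(5) + (2*exp(-2*I*pi/5) + 3*exp(4*I*pi/5)) + (3*exp(-2*I*pi/5) + 2*exp(-4*I*pi/5)) + (2*exp(4*I*pi/5) + 3*exp(2*I*pi/5)) + (3*exp(-4*I*pi/5) + 2*exp(2*I*pi/5))] = 0/5 = 0
  <chi_rho, chi_1> = (1/5)[1*(5)*conj(1) + 1*(2*exp(-2*I*pi/5) + 3*exp(4*I*pi/5))*conj(exp(2*I*pi/5)) + 1*(3*exp(-2*I*pi/5) + 2*exp(-4*I*pi/5))*conj(exp(4*I*pi/5)) + 1*(2*exp(4*I*pi/5) + 3*exp(2*I*pi/5))*conj(exp(-4*I*pi/5)) + 1*(3*exp(-4*I*pi/5) + 2*exp(2*I*pi/5))*conj(exp(-2*I*pi/5))]
      = (1/5)[(5) + (2*exp(-4*I*pi/5) + 3*exp(2*I*pi/5)) + (3*exp(4*I*pi/5) + 2*exp(2*I*pi/5)) + (2*exp(-2*I*pi/5) + 3*exp(-4*I*pi/5)) + (3*exp(-2*I*pi/5) + 2*exp(4*I*pi/5))] = 0/5 = 0
  <chi_rho, chi_2> = (1/5)[1*(5)*conj(1) + 1*(2*exp(-2*I*pi/5) + 3*exp(4*I*pi/5))*conj(exp(4*I*pi/5)) + 1*(3*exp(-2*I*pi/5) + 2*exp(-4*I*pi/5))*conj(exp(-2*I*pi/5)) + 1*(2*exp(4*I*pi/5) + 3*exp(2*I*pi/5))*conj(exp(2*I*pi/5)) + 1*(3*exp(-4*I*pi/5) + 2*exp(2*I*pi/5))*conj(exp(-4*I*pi/5))]
      = (1/5)[(5) + (3 + 2*exp(4*I*pi/5)) + (3 + 2*exp(-2*I*pi/5)) + (3 + 2*exp(2*I*pi/5)) + (3 + 2*exp(-4*I*pi/5))] = 15/5 = 3
  <chi_rho, chi_3> = (1/5)[1*(5)*conj(1) + 1*(2*exp(-2*I*pi/5) + 3*exp(4*I*pi/5))*conj(exp(-4*I*pi/5)) + 1*(3*exp(-2*I*pi/5) + 2*exp(-4*I*pi/5))*conj(exp(2*I*pi/5)) + 1*(2*exp(4*I*pi/5) + 3*exp(2*I*pi/5))*conj(exp(-2*I*pi/5)) + 1*(3*exp(-4*I*pi/5) + 2*exp(2*I*pi/5))*conj(exp(4*I*pi/5))]
      = (1/5)[(5) + (3*exp(-2*I*pi/5) + 2*exp(2*I*pi/5)) + (3*exp(-4*I*pi/5) + 2*exp(4*I*pi/5)) + (2*exp(-4*I*pi/5) + 3*exp(4*I*pi/5)) + (2*exp(-2*I*pi/5) + 3*exp(2*I*pi/5))] = 0/5 = 0
  <chi_rho, chi_4> = (1/5)[1*(5)*conj(1) + 1*(2*exp(-2*I*pi/5) + 3*exp(4*I*pi/5))*conj(exp(-2*I*pi/5)) + 1*(3*exp(-2*I*pi/5) + 2*exp(-4*I*pi/5))*conj(exp(-4*I*pi/5)) + 1*(2*exp(4*I*pi/5) + 3*exp(2*I*pi/5))*conj(exp(4*I*pi/5)) + 1*(3*exp(-4*I*pi/5) + 2*exp(2*I*pi/5))*conj(exp(2*I*pi/5))]
      = (1/5)[(5) + (2 + 3*exp(-4*I*pi/5)) + (2 + 3*exp(2*I*pi/5)) + (2 + 3*exp(-2*I*pi/5)) + (2 + 3*exp(4*I*pi/5))] = 10/5 = 2
(Exp terms are combined using exp(i*s)*conj(exp(i*t)) = exp(i*(s-t)), and sums of them are collapsed using the identity that for every m > 1 the m distinct m-th roots of unity sum to 0, e.g. 1 + exp(2*I*pi/3) + exp(-2*I*pi/3) = 0.)
Dimension check: dim(rho) = sum (mult * dim) = 0*1 + 0*1 + 3*1 + 0*1 + 2*1 = 5 = chi_rho(e) = 5.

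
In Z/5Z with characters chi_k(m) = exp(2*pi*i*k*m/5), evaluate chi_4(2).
chi_4(2) = zeta_5^8 = exp(-4*I*pi/5)

Justification: chi_4(2) = zeta_5^(4*2) = zeta_5^8. Since zeta_5^5 = 1, this equals zeta_5^3 = exp(2*pi*i*3/5) = exp(-4*I*pi/5).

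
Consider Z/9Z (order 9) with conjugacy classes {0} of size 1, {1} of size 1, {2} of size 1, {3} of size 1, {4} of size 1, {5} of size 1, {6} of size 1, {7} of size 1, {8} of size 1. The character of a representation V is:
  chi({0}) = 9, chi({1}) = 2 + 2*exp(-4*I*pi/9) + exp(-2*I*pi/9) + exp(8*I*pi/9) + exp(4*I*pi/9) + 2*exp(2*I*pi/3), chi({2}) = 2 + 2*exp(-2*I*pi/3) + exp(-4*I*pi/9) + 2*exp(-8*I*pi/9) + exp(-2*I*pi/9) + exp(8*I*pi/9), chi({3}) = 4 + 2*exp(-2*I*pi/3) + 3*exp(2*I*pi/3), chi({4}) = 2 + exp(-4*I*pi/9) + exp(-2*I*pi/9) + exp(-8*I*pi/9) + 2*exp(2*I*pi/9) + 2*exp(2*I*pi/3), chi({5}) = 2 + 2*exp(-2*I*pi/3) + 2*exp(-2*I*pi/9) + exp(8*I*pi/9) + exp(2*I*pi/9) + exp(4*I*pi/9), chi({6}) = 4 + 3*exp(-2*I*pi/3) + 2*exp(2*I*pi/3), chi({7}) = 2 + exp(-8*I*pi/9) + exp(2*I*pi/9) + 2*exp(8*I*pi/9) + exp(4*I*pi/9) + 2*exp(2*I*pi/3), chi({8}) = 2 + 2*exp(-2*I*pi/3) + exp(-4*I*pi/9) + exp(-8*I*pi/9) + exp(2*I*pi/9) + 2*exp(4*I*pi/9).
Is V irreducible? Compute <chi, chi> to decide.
Not irreducible (reducible): <chi, chi> = 15 > 1.

Justification: <chi, chi> = (1/|G|) sum_C |C| * |chi(C)|^2 = (1/9)[1*|9|^2 + 1*|2 + 2*exp(-4*I*pi/9) + exp(-2*I*pi/9) + exp(8*I*pi/9) + exp(4*I*pi/9) + 2*exp(2*I*pi/3)|^2 + 1*|2 + 2*exp(-2*I*pi/3) + exp(-4*I*pi/9) + 2*exp(-8*I*pi/9) + exp(-2*I*pi/9) + exp(8*I*pi/9)|^2 + 1*|4 + 2*exp(-2*I*pi/3) + 3*exp(2*I*pi/3)|^2 + 1*|2 + exp(-4*I*pi/9) + exp(-2*I*pi/9) + exp(-8*I*pi/9) + 2*exp(2*I*pi/9) + 2*exp(2*I*pi/3)|^2 + 1*|2 + 2*exp(-2*I*pi/3) + 2*exp(-2*I*pi/9) + exp(8*I*pi/9) + exp(2*I*pi/9) + exp(4*I*pi/9)|^2 + 1*|4 + 3*exp(-2*I*pi/3) + 2*exp(2*I*pi/3)|^2 + 1*|2 + exp(-8*I*pi/9) + exp(2*I*pi/9) + 2*exp(8*I*pi/9) + exp(4*I*pi/9) + 2*exp(2*I*pi/3)|^2 + 1*|2 + 2*exp(-2*I*pi/3) + exp(-4*I*pi/9) + exp(-8*I*pi/9) + exp(2*I*pi/9) + 2*exp(4*I*pi/9)|^2]
  = (1/9)[(81) + (15 + 7*exp(-4*I*pi/9) + 7*exp(-2*I*pi/3) + 8*exp(-2*I*pi/9) + 11*exp(-8*I*pi/9) + 11*exp(8*I*pi/9) + 8*exp(2*I*pi/9) + 7*exp(2*I*pi/3) + 7*exp(4*I*pi/9)) + (15 + 8*exp(-4*I*pi/9) + 11*exp(-2*I*pi/9) + 7*exp(-2*I*pi/3) + 7*exp(-8*I*pi/9) + 7*exp(8*I*pi/9) + 7*exp(2*I*pi/3) + 11*exp(2*I*pi/9) + 8*exp(4*I*pi/9)) + (3) + (15 + 11*exp(-4*I*pi/9) + 7*exp(-2*I*pi/3) + 7*exp(-2*I*pi/9) + 8*exp(-8*I*pi/9) + 8*exp(8*I*pi/9) + 7*exp(2*I*pi/9) + 7*exp(2*I*pi/3) + 11*exp(4*I*pi/9)) + (15 + 11*exp(-4*I*pi/9) + 7*exp(-2*I*pi/3) + 7*exp(-2*I*pi/9) + 8*exp(-8*I*pi/9) + 8*exp(8*I*pi/9) + 7*exp(2*I*pi/9) + 7*exp(2*I*pi/3) + 11*exp(4*I*pi/9)) + (3) + (15 + 8*exp(-4*I*pi/9) + 11*exp(-2*I*pi/9) + 7*exp(-2*I*pi/3) + 7*exp(-8*I*pi/9) + 7*exp(8*I*pi/9) + 7*exp(2*I*pi/3) + 11*exp(2*I*pi/9) + 8*exp(4*I*pi/9)) + (15 + 7*exp(-4*I*pi/9) + 7*exp(-2*I*pi/3) + 8*exp(-2*I*pi/9) + 11*exp(-8*I*pi/9) + 11*exp(8*I*pi/9) + 8*exp(2*I*pi/9) + 7*exp(2*I*pi/3) + 7*exp(4*I*pi/9))] = 135/9 = 15.
(Exp terms are combined using exp(i*s)*conj(exp(i*t)) = exp(i*(s-t)), and sums of them are collapsed using the identity that for every m > 1 the m distinct m-th roots of unity sum to 0, e.g. 1 + exp(2*I*pi/3) + exp(-2*I*pi/3) = 0.)
A character is irreducible iff <chi, chi> = 1, so this representation is reducible.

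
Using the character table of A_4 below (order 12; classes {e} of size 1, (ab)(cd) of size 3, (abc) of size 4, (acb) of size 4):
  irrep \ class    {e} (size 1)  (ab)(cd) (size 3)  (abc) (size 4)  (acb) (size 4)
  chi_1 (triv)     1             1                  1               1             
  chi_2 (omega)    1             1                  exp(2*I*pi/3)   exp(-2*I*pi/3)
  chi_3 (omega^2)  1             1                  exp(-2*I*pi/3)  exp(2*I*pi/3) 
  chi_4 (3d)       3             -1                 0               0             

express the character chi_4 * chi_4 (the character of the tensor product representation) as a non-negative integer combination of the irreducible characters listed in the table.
chi_4 tensor chi_4 = chi_1 + chi_2 + chi_3 + 2*chi_4 (all other irreducibles have multiplicity 0).

Why: The character of a tensor product is the pointwise product (chi_4 * chi_4)(C) = chi_4(C) * chi_4(C):
  {e}: (3)*(3), (ab)(cd): (-1)*(-1), (abc): (0)*(0), (acb): (0)*(0)
so (chi_4 * chi_4) takes values
  {e} -> 9, (ab)(cd) -> 1, (abc) -> 0, (acb) -> 0.
Now take the inner product of this character with each irreducible chi from the table, <chi_4*chi_4, chi> = (1/12) sum_C |C| (chi_4*chi_4)(C) conj(chi(C)):
  <chi_4*chi_4, chi_1> = (1/12)[1*(9)*conj(1) + 3*(1)*conj(1) + 4*(0)*conj(1) + 4*(0)*conj(1)]
      = (1/12)[(9) + (3) + (0) + (0)] = 12/12 = 1
  <chi_4*chi_4, chi_2> = (1/12)[1*(9)*conj(1) + 3*(1)*conj(1) + 4*(0)*conj(exp(2*I*pi/3)) + 4*(0)*conj(exp(-2*I*pi/3))]
      = (1/12)[(9) + (3) + (0) + (0)] = 12/12 = 1
  <chi_4*chi_4, chi_3> = (1/12)[1*(9)*conj(1) + 3*(1)*conj(1) + 4*(0)*conj(exp(-2*I*pi/3)) + 4*(0)*conj(exp(2*I*pi/3))]
      = (1/12)[(9) + (3) + (0) + (0)] = 12/12 = 1
  <chi_4*chi_4, chi_4> = (1/12)[1*(9)*conj(3) + 3*(1)*conj(-1) + 4*(0)*conj(0) + 4*(0)*conj(0)]
      = (1/12)[(27) + (-3) + (0) + (0)] = 24/12 = 2
(Exp terms are combined using exp(i*s)*conj(exp(i*t)) = exp(i*(s-t)), and sums of them are collapsed using the identity that for every m > 1 the m distinct m-th roots of unity sum to 0, e.g. 1 + exp(2*I*pi/3) + exp(-2*I*pi/3) = 0.)
Hence the multiplicities are chi_1: 1, chi_2: 1, chi_3: 1, chi_4: 2. Dimension check: dim(chi_4)*dim(chi_4) = 3*3 = 9 and sum (mult * dim) = 1*1 + 1*1 + 1*1 + 2*3 = 9.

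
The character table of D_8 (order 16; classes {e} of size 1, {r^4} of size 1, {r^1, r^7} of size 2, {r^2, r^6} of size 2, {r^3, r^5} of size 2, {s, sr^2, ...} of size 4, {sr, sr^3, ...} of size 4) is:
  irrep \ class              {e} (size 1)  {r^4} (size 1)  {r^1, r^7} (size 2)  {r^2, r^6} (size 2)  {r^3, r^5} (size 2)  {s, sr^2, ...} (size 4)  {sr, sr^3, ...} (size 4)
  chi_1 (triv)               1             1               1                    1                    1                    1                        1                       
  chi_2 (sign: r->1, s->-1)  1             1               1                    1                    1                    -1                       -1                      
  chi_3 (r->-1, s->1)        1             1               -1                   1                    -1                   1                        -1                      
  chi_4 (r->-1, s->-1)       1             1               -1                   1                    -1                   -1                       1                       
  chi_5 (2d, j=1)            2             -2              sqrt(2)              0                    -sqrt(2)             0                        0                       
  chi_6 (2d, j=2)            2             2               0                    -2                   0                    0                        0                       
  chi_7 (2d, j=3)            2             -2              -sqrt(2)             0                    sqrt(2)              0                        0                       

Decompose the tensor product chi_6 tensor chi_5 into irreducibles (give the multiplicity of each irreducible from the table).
chi_6 tensor chi_5 = chi_5 + chi_7 (all other irreducibles have multiplicity 0).

Proof sketch: The character of a tensor product is the pointwise product (chi_6 * chi_5)(C) = chi_6(C) * chi_5(C):
  {e}: (2)*(2), {r^4}: (2)*(-2), {r^1, r^7}: (0)*(sqrt(2)), {r^2, r^6}: (-2)*(0), {r^3, r^5}: (0)*(-sqrt(2)), {s, sr^2, ...}: (0)*(0), {sr, sr^3, ...}: (0)*(0)
so (chi_6 * chi_5) takes values
  {e} -> 4, {r^4} -> -4, {r^1, r^7} -> 0, {r^2, r^6} -> 0, {r^3, r^5} -> 0, {s, sr^2, ...} -> 0, {sr, sr^3, ...} -> 0.
Now take the inner product of this character with each irreducible chi from the table, <chi_6*chi_5, chi> = (1/16) sum_C |C| (chi_6*chi_5)(C) conj(chi(C)):
  <chi_6*chi_5, chi_1> = (1/16)[1*(4)*conj(1) + 1*(-4)*conj(1) + 2*(0)*conj(1) + 2*(0)*conj(1) + 2*(0)*conj(1) + 4*(0)*conj(1) + 4*(0)*conj(1)]
      = (1/16)[(4) + (-4) + (0) + (0) + (0) + (0) + (0)] = 0/16 = 0
  <chi_6*chi_5, chi_2> = (1/16)[1*(4)*conj(1) + 1*(-4)*conj(1) + 2*(0)*conj(1) + 2*(0)*conj(1) + 2*(0)*conj(1) + 4*(0)*conj(-1) + 4*(0)*conj(-1)]
      = (1/16)[(4) + (-4) + (0) + (0) + (0) + (0) + (0)] = 0/16 = 0
  <chi_6*chi_5, chi_3> = (1/16)[1*(4)*conj(1) + 1*(-4)*conj(1) + 2*(0)*conj(-1) + 2*(0)*conj(1) + 2*(0)*conj(-1) + 4*(0)*conj(1) + 4*(0)*conj(-1)]
      = (1/16)[(4) + (-4) + (0) + (0) + (0) + (0) + (0)] = 0/16 = 0
  <chi_6*chi_5, chi_4> = (1/16)[1*(4)*conj(1) + 1*(-4)*conj(1) + 2*(0)*conj(-1) + 2*(0)*conj(1) + 2*(0)*conj(-1) + 4*(0)*conj(-1) + 4*(0)*conj(1)]
      = (1/16)[(4) + (-4) + (0) + (0) + (0) + (0) + (0)] = 0/16 = 0
  <chi_6*chi_5, chi_5> = (1/16)[1*(4)*conj(2) + 1*(-4)*conj(-2) + 2*(0)*conj(sqrt(2)) + 2*(0)*conj(0) + 2*(0)*conj(-sqrt(2)) + 4*(0)*conj(0) + 4*(0)*conj(0)]
      = (1/16)[(8) + (8) + (0) + (0) + (0) + (0) + (0)] = 16/16 = 1
  <chi_6*chi_5, chi_6> = (1/16)[1*(4)*conj(2) + 1*(-4)*conj(2) + 2*(0)*conj(0) + 2*(0)*conj(-2) + 2*(0)*conj(0) + 4*(0)*conj(0) + 4*(0)*conj(0)]
      = (1/16)[(8) + (-8) + (0) + (0) + (0) + (0) + (0)] = 0/16 = 0
  <chi_6*chi_5, chi_7> = (1/16)[1*(4)*conj(2) + 1*(-4)*conj(-2) + 2*(0)*conj(-sqrt(2)) + 2*(0)*conj(0) + 2*(0)*conj(sqrt(2)) + 4*(0)*conj(0) + 4*(0)*conj(0)]
      = (1/16)[(8) + (8) + (0) + (0) + (0) + (0) + (0)] = 16/16 = 1
Hence the multiplicities are chi_5: 1, chi_7: 1. Dimension check: dim(chi_6)*dim(chi_5) = 2*2 = 4 and sum (mult * dim) = 1*2 + 1*2 = 4.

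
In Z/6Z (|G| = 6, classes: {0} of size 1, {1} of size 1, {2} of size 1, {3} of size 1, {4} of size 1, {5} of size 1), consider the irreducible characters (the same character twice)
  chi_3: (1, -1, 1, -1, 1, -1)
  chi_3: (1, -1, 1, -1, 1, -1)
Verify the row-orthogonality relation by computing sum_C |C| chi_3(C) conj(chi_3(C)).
Sum = 6 = |G| = 6; so <chi_3, chi_3> = 1 (norm-1 confirms irreducibility).

Why: Compute term by term over conjugacy classes (|C| * chi_3(C) * conj(chi_3(C))):
  1*(1)*conj(1) + 1*(-1)*conj(-1) + 1*(1)*conj(1) + 1*(-1)*conj(-1) + 1*(1)*conj(1) + 1*(-1)*conj(-1)
  = (1) + (1) + (1) + (1) + (1) + (1)
  = 6.
(Exp terms are combined using exp(i*s)*conj(exp(i*t)) = exp(i*(s-t)), and sums of them are collapsed using the identity that for every m > 1 the m distinct m-th roots of unity sum to 0, e.g. 1 + exp(2*I*pi/3) + exp(-2*I*pi/3) = 0.)
Dividing by |G| = 6 gives 6/6 = 1, matching the row-orthogonality relation <chi_3, chi_3> = [chi_3 = chi_3].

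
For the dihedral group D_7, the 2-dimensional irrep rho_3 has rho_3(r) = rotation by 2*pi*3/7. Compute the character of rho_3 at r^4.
chi_{rho_3}(r^4) = 2*cos(2*pi*3*4/7) = -2*cos(3*pi/7)

Explanation: rho_3(r^4) is rotation by angle 2*pi*3*4/7, whose trace is 2*cos(2*pi*3*4/7) = -2*cos(3*pi/7).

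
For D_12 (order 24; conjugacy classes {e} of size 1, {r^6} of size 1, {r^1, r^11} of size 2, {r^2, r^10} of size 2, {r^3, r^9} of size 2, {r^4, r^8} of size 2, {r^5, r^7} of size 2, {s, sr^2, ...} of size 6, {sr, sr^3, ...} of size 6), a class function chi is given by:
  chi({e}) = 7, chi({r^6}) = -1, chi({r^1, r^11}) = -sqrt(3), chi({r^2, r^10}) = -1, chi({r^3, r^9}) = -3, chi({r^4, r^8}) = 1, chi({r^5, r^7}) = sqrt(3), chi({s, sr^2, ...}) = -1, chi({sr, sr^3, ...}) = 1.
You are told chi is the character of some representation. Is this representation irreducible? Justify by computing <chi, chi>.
Not irreducible (reducible): <chi, chi> = 4 > 1.

Derivation: <chi, chi> = (1/|G|) sum_C |C| * |chi(C)|^2 = (1/24)[1*|7|^2 + 1*|-1|^2 + 2*|-sqrt(3)|^2 + 2*|-1|^2 + 2*|-3|^2 + 2*|1|^2 + 2*|sqrt(3)|^2 + 6*|-1|^2 + 6*|1|^2]
  = (1/24)[(49) + (1) + (6) + (2) + (18) + (2) + (6) + (6) + (6)] = 96/24 = 4.
A character is irreducible iff <chi, chi> = 1, so this representation is reducible.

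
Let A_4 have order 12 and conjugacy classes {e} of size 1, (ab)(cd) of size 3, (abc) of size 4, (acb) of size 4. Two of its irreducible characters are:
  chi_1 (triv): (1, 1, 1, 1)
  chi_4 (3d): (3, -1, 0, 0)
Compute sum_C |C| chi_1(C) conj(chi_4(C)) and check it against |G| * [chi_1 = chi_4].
Sum = 0; so <chi_1, chi_4> = 0 (distinct irreducibles are orthogonal).

Reasoning: Compute term by term over conjugacy classes (|C| * chi_1(C) * conj(chi_4(C))):
  1*(1)*conj(3) + 3*(1)*conj(-1) + 4*(1)*conj(0) + 4*(1)*conj(0)
  = (3) + (-3) + (0) + (0)
  = 0.
(Exp terms are combined using exp(i*s)*conj(exp(i*t)) = exp(i*(s-t)), and sums of them are collapsed using the identity that for every m > 1 the m distinct m-th roots of unity sum to 0, e.g. 1 + exp(2*I*pi/3) + exp(-2*I*pi/3) = 0.)
Dividing by |G| = 12 gives 0/12 = 0, matching the row-orthogonality relation <chi_1, chi_4> = [chi_1 = chi_4].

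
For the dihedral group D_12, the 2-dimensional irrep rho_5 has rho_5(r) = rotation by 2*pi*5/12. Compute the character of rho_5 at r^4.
chi_{rho_5}(r^4) = 2*cos(2*pi*5*4/12) = -1

Derivation: rho_5(r^4) is rotation by angle 2*pi*5*4/12, whose trace is 2*cos(2*pi*5*4/12) = -1.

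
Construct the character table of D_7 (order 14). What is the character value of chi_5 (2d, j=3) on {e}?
Conjugacy classes: {e} of size 1, {r^1, r^6} of size 2, {r^2, r^5} of size 2, {r^3, r^4} of size 2, {s, sr, ..., sr^6} of size 7.
Character table:
  irrep \ class              {e} (size 1)  {r^1, r^6} (size 2)  {r^2, r^5} (size 2)  {r^3, r^4} (size 2)  {s, sr, ..., sr^6} (size 7)
  chi_1 (triv)               1             1                    1                    1                    1                          
  chi_2 (sign: r->1, s->-1)  1             1                    1                    1                    -1                         
  chi_3 (2d, j=1)            2             2*cos(2*pi/7)        -2*cos(3*pi/7)       -2*cos(pi/7)         0                          
  chi_4 (2d, j=2)            2             -2*cos(3*pi/7)       -2*cos(pi/7)         2*cos(2*pi/7)        0                          
  chi_5 (2d, j=3)            2             -2*cos(pi/7)         2*cos(2*pi/7)        -2*cos(3*pi/7)       0                          

Spot check: chi_5 (2d, j=3) on {e} = 2.

Reasoning: D_7 has order 2*7 = 14 with 5 conjugacy classes, hence 5 irreducibles. Sum of squared dims 1 + 1 + 4 + 4 + 4 = 14 = |G|. Linear characters come from the abelianisation; the 2-dimensional irreps have character r^k -> 2*cos(2*pi*j*k/7), reflections -> 0.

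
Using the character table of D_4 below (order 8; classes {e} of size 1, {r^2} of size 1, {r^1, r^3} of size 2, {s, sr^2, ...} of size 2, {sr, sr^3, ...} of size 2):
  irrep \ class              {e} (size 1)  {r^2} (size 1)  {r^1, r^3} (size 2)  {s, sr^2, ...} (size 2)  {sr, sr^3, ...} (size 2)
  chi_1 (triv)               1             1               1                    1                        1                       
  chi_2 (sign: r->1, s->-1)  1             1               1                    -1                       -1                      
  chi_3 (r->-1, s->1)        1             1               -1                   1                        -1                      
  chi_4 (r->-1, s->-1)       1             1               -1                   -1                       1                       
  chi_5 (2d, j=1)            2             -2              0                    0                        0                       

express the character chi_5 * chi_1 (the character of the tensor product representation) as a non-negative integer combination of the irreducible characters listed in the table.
chi_5 tensor chi_1 = chi_5 (all other irreducibles have multiplicity 0).

Justification: The character of a tensor product is the pointwise product (chi_5 * chi_1)(C) = chi_5(C) * chi_1(C):
  {e}: (2)*(1), {r^2}: (-2)*(1), {r^1, r^3}: (0)*(1), {s, sr^2, ...}: (0)*(1), {sr, sr^3, ...}: (0)*(1)
so (chi_5 * chi_1) takes values
  {e} -> 2, {r^2} -> -2, {r^1, r^3} -> 0, {s, sr^2, ...} -> 0, {sr, sr^3, ...} -> 0.
Now take the inner product of this character with each irreducible chi from the table, <chi_5*chi_1, chi> = (1/8) sum_C |C| (chi_5*chi_1)(C) conj(chi(C)):
  <chi_5*chi_1, chi_1> = (1/8)[1*(2)*conj(1) + 1*(-2)*conj(1) + 2*(0)*conj(1) + 2*(0)*conj(1) + 2*(0)*conj(1)]
      = (1/8)[(2) + (-2) + (0) + (0) + (0)] = 0/8 = 0
  <chi_5*chi_1, chi_2> = (1/8)[1*(2)*conj(1) + 1*(-2)*conj(1) + 2*(0)*conj(1) + 2*(0)*conj(-1) + 2*(0)*conj(-1)]
      = (1/8)[(2) + (-2) + (0) + (0) + (0)] = 0/8 = 0
  <chi_5*chi_1, chi_3> = (1/8)[1*(2)*conj(1) + 1*(-2)*conj(1) + 2*(0)*conj(-1) + 2*(0)*conj(1) + 2*(0)*conj(-1)]
      = (1/8)[(2) + (-2) + (0) + (0) + (0)] = 0/8 = 0
  <chi_5*chi_1, chi_4> = (1/8)[1*(2)*conj(1) + 1*(-2)*conj(1) + 2*(0)*conj(-1) + 2*(0)*conj(-1) + 2*(0)*conj(1)]
      = (1/8)[(2) + (-2) + (0) + (0) + (0)] = 0/8 = 0
  <chi_5*chi_1, chi_5> = (1/8)[1*(2)*conj(2) + 1*(-2)*conj(-2) + 2*(0)*conj(0) + 2*(0)*conj(0) + 2*(0)*conj(0)]
      = (1/8)[(4) + (4) + (0) + (0) + (0)] = 8/8 = 1
Hence the multiplicities are chi_5: 1. Dimension check: dim(chi_5)*dim(chi_1) = 2*1 = 2 and sum (mult * dim) = 1*2 = 2.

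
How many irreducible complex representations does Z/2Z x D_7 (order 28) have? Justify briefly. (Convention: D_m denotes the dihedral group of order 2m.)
10

Proof sketch: The number of irreducible complex representations of a finite group equals its number of conjugacy classes. For a direct product, #classes(G x H) = #classes(G) * #classes(H). Z/2Z has 2 classes (abelian), D_7 has 5 classes, so 2 * 5 = 10, so Z/2Z x D_7 (order 28) has exactly 10 irreducible complex representations.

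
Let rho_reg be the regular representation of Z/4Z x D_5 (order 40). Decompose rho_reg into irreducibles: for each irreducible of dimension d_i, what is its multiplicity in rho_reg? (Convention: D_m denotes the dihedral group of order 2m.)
Each irreducible V_i of dimension d_i appears with multiplicity d_i, i.e. rho_reg = (direct sum over all irreducibles V_i) d_i V_i. The irreducible dimensions for Z/4Z x D_5 are 1, 1, 1, 1, 1, 1, 1, 1, 2, 2, 2, 2, 2, 2, 2, 2: 8 irreducibles of dimension 1, each with multiplicity 1; 8 irreducibles of dimension 2, each with multiplicity 2. Total dimension 8*1*1 + 8*2*2 = 40 = |G|.

Working: General theorem: in the regular representation of a finite group G, each irreducible appears with multiplicity equal to its dimension. Check: dim(rho_reg) = sum d_i^2 = 1 + 1 + 1 + 1 + 1 + 1 + 1 + 1 + 4 + 4 + 4 + 4 + 4 + 4 + 4 + 4 = 40 = |G|.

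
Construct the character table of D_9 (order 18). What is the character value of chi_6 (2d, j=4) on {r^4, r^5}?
Conjugacy classes: {e} of size 1, {r^1, r^8} of size 2, {r^2, r^7} of size 2, {r^3, r^6} of size 2, {r^4, r^5} of size 2, {s, sr, ..., sr^8} of size 9.
Character table:
  irrep \ class              {e} (size 1)  {r^1, r^8} (size 2)  {r^2, r^7} (size 2)  {r^3, r^6} (size 2)  {r^4, r^5} (size 2)  {s, sr, ..., sr^8} (size 9)
  chi_1 (triv)               1             1                    1                    1                    1                    1                          
  chi_2 (sign: r->1, s->-1)  1             1                    1                    1                    1                    -1                         
  chi_3 (2d, j=1)            2             2*cos(2*pi/9)        2*cos(4*pi/9)        -1                   -2*cos(pi/9)         0                          
  chi_4 (2d, j=2)            2             2*cos(4*pi/9)        -2*cos(pi/9)         -1                   2*cos(2*pi/9)        0                          
  chi_5 (2d, j=3)            2             -1                   -1                   2                    -1                   0                          
  chi_6 (2d, j=4)            2             -2*cos(pi/9)         2*cos(2*pi/9)        -1                   2*cos(4*pi/9)        0                          

Spot check: chi_6 (2d, j=4) on {r^4, r^5} = 2*cos(4*pi/9).

Justification: D_9 has order 2*9 = 18 with 6 conjugacy classes, hence 6 irreducibles. Sum of squared dims 1 + 1 + 4 + 4 + 4 + 4 = 18 = |G|. Linear characters come from the abelianisation; the 2-dimensional irreps have character r^k -> 2*cos(2*pi*j*k/9), reflections -> 0.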